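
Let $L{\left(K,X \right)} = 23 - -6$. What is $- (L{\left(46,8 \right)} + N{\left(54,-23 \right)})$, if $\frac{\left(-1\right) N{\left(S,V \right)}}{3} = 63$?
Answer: $160$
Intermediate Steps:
$L{\left(K,X \right)} = 29$ ($L{\left(K,X \right)} = 23 + 6 = 29$)
$N{\left(S,V \right)} = -189$ ($N{\left(S,V \right)} = \left(-3\right) 63 = -189$)
$- (L{\left(46,8 \right)} + N{\left(54,-23 \right)}) = - (29 - 189) = \left(-1\right) \left(-160\right) = 160$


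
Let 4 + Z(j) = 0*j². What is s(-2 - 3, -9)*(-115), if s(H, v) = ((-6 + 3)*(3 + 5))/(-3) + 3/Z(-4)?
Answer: -3335/4 ≈ -833.75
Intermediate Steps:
Z(j) = -4 (Z(j) = -4 + 0*j² = -4 + 0 = -4)
s(H, v) = 29/4 (s(H, v) = ((-6 + 3)*(3 + 5))/(-3) + 3/(-4) = -3*8*(-⅓) + 3*(-¼) = -24*(-⅓) - ¾ = 8 - ¾ = 29/4)
s(-2 - 3, -9)*(-115) = (29/4)*(-115) = -3335/4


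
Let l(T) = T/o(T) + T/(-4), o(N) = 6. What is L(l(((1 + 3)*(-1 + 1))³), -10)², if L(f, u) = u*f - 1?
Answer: 1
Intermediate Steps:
l(T) = -T/12 (l(T) = T/6 + T/(-4) = T*(⅙) + T*(-¼) = T/6 - T/4 = -T/12)
L(f, u) = -1 + f*u (L(f, u) = f*u - 1 = -1 + f*u)
L(l(((1 + 3)*(-1 + 1))³), -10)² = (-1 - (1 + 3)³*(-1 + 1)³/12*(-10))² = (-1 - (4*0)³/12*(-10))² = (-1 - 1/12*0³*(-10))² = (-1 - 1/12*0*(-10))² = (-1 + 0*(-10))² = (-1 + 0)² = (-1)² = 1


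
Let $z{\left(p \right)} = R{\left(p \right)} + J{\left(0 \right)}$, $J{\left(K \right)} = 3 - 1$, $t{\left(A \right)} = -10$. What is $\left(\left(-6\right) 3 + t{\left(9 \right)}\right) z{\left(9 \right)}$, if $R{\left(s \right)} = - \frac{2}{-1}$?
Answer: $-112$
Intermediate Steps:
$J{\left(K \right)} = 2$
$R{\left(s \right)} = 2$ ($R{\left(s \right)} = \left(-2\right) \left(-1\right) = 2$)
$z{\left(p \right)} = 4$ ($z{\left(p \right)} = 2 + 2 = 4$)
$\left(\left(-6\right) 3 + t{\left(9 \right)}\right) z{\left(9 \right)} = \left(\left(-6\right) 3 - 10\right) 4 = \left(-18 - 10\right) 4 = \left(-28\right) 4 = -112$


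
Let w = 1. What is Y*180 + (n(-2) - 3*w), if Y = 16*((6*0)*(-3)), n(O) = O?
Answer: -5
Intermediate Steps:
Y = 0 (Y = 16*(0*(-3)) = 16*0 = 0)
Y*180 + (n(-2) - 3*w) = 0*180 + (-2 - 3*1) = 0 + (-2 - 3) = 0 - 5 = -5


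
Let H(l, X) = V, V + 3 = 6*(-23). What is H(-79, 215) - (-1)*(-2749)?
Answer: -2890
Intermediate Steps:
V = -141 (V = -3 + 6*(-23) = -3 - 138 = -141)
H(l, X) = -141
H(-79, 215) - (-1)*(-2749) = -141 - (-1)*(-2749) = -141 - 1*2749 = -141 - 2749 = -2890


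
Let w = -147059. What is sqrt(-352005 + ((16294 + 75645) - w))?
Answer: I*sqrt(113007) ≈ 336.17*I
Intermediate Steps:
sqrt(-352005 + ((16294 + 75645) - w)) = sqrt(-352005 + ((16294 + 75645) - 1*(-147059))) = sqrt(-352005 + (91939 + 147059)) = sqrt(-352005 + 238998) = sqrt(-113007) = I*sqrt(113007)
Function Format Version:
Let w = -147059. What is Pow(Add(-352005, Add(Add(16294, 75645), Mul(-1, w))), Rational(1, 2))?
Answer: Mul(I, Pow(113007, Rational(1, 2))) ≈ Mul(336.17, I)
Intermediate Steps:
Pow(Add(-352005, Add(Add(16294, 75645), Mul(-1, w))), Rational(1, 2)) = Pow(Add(-352005, Add(Add(16294, 75645), Mul(-1, -147059))), Rational(1, 2)) = Pow(Add(-352005, Add(91939, 147059)), Rational(1, 2)) = Pow(Add(-352005, 238998), Rational(1, 2)) = Pow(-113007, Rational(1, 2)) = Mul(I, Pow(113007, Rational(1, 2)))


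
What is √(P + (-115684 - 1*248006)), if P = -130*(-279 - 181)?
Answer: I*√303890 ≈ 551.26*I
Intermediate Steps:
P = 59800 (P = -130*(-460) = 59800)
√(P + (-115684 - 1*248006)) = √(59800 + (-115684 - 1*248006)) = √(59800 + (-115684 - 248006)) = √(59800 - 363690) = √(-303890) = I*√303890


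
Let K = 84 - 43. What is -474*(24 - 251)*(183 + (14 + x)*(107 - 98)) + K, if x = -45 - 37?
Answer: -46159501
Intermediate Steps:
x = -82
K = 41
-474*(24 - 251)*(183 + (14 + x)*(107 - 98)) + K = -474*(24 - 251)*(183 + (14 - 82)*(107 - 98)) + 41 = -(-107598)*(183 - 68*9) + 41 = -(-107598)*(183 - 612) + 41 = -(-107598)*(-429) + 41 = -474*97383 + 41 = -46159542 + 41 = -46159501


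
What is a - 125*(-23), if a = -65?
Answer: 2810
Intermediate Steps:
a - 125*(-23) = -65 - 125*(-23) = -65 + 2875 = 2810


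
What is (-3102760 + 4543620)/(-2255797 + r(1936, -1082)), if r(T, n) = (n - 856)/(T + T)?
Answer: -2789504960/4367223961 ≈ -0.63874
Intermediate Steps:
r(T, n) = (-856 + n)/(2*T) (r(T, n) = (-856 + n)/((2*T)) = (-856 + n)*(1/(2*T)) = (-856 + n)/(2*T))
(-3102760 + 4543620)/(-2255797 + r(1936, -1082)) = (-3102760 + 4543620)/(-2255797 + (1/2)*(-856 - 1082)/1936) = 1440860/(-2255797 + (1/2)*(1/1936)*(-1938)) = 1440860/(-2255797 - 969/1936) = 1440860/(-4367223961/1936) = 1440860*(-1936/4367223961) = -2789504960/4367223961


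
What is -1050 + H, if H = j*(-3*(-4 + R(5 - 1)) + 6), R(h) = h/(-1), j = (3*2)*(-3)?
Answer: -1590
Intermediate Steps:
j = -18 (j = 6*(-3) = -18)
R(h) = -h (R(h) = h*(-1) = -h)
H = -540 (H = -18*(-3*(-4 - (5 - 1)) + 6) = -18*(-3*(-4 - 1*4) + 6) = -18*(-3*(-4 - 4) + 6) = -18*(-3*(-8) + 6) = -18*(24 + 6) = -18*30 = -540)
-1050 + H = -1050 - 540 = -1590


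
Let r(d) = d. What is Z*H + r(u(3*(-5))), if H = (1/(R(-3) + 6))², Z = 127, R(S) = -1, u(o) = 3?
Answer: 202/25 ≈ 8.0800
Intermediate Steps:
H = 1/25 (H = (1/(-1 + 6))² = (1/5)² = (⅕)² = 1/25 ≈ 0.040000)
Z*H + r(u(3*(-5))) = 127*(1/25) + 3 = 127/25 + 3 = 202/25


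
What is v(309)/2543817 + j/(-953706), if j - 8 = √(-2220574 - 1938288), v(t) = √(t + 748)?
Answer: -4/476853 + √1057/2543817 - I*√4158862/953706 ≈ 4.3923e-6 - 0.0021383*I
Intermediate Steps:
v(t) = √(748 + t)
j = 8 + I*√4158862 (j = 8 + √(-2220574 - 1938288) = 8 + √(-4158862) = 8 + I*√4158862 ≈ 8.0 + 2039.3*I)
v(309)/2543817 + j/(-953706) = √(748 + 309)/2543817 + (8 + I*√4158862)/(-953706) = √1057*(1/2543817) + (8 + I*√4158862)*(-1/953706) = √1057/2543817 + (-4/476853 - I*√4158862/953706) = -4/476853 + √1057/2543817 - I*√4158862/953706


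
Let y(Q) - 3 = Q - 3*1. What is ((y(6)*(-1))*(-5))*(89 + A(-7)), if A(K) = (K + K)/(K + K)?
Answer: 2700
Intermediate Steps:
A(K) = 1 (A(K) = (2*K)/((2*K)) = (2*K)*(1/(2*K)) = 1)
y(Q) = Q (y(Q) = 3 + (Q - 3*1) = 3 + (Q - 3) = 3 + (-3 + Q) = Q)
((y(6)*(-1))*(-5))*(89 + A(-7)) = ((6*(-1))*(-5))*(89 + 1) = -6*(-5)*90 = 30*90 = 2700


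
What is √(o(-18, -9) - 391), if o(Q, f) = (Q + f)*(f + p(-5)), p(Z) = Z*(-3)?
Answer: I*√553 ≈ 23.516*I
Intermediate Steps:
p(Z) = -3*Z
o(Q, f) = (15 + f)*(Q + f) (o(Q, f) = (Q + f)*(f - 3*(-5)) = (Q + f)*(f + 15) = (Q + f)*(15 + f) = (15 + f)*(Q + f))
√(o(-18, -9) - 391) = √(((-9)² + 15*(-18) + 15*(-9) - 18*(-9)) - 391) = √((81 - 270 - 135 + 162) - 391) = √(-162 - 391) = √(-553) = I*√553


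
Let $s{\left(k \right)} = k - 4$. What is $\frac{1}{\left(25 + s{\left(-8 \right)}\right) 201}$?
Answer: $\frac{1}{2613} \approx 0.0003827$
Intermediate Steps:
$s{\left(k \right)} = -4 + k$
$\frac{1}{\left(25 + s{\left(-8 \right)}\right) 201} = \frac{1}{\left(25 - 12\right) 201} = \frac{1}{13 \cdot 201} = \frac{1}{2613}$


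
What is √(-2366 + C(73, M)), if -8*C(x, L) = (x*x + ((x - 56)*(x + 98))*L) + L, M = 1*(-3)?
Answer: 7*I*√634/4 ≈ 44.064*I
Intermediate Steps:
M = -3
C(x, L) = -L/8 - x²/8 - L*(-56 + x)*(98 + x)/8 (C(x, L) = -((x*x + ((x - 56)*(x + 98))*L) + L)/8 = -((x² + ((-56 + x)*(98 + x))*L) + L)/8 = -((x² + L*(-56 + x)*(98 + x)) + L)/8 = -(L + x² + L*(-56 + x)*(98 + x))/8 = -L/8 - x²/8 - L*(-56 + x)*(98 + x)/8)
√(-2366 + C(73, M)) = √(-2366 + (-⅛*73² + (5487/8)*(-3) - 21/4*(-3)*73 - ⅛*(-3)*73²)) = √(-2366 + (-⅛*5329 - 16461/8 + 4599/4 - ⅛*(-3)*5329)) = √(-2366 + (-5329/8 - 16461/8 + 4599/4 + 15987/8)) = √(-2366 + 3395/8) = √(-15533/8) = 7*I*√634/4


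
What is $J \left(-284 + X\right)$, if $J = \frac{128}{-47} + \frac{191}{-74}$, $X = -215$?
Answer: $\frac{9206051}{3478} \approx 2646.9$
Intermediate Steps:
$J = - \frac{18449}{3478}$ ($J = 128 \left(- \frac{1}{47}\right) + 191 \left(- \frac{1}{74}\right) = - \frac{128}{47} - \frac{191}{74} = - \frac{18449}{3478} \approx -5.3045$)
$J \left(-284 + X\right) = - \frac{18449 \left(-284 - 215\right)}{3478} = \left(- \frac{18449}{3478}\right) \left(-499\right) = \frac{9206051}{3478}$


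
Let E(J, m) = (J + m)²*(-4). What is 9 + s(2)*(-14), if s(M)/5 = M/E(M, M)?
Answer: 179/16 ≈ 11.188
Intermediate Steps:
E(J, m) = -4*(J + m)²
s(M) = -5/(16*M) (s(M) = 5*(M/((-4*(M + M)²))) = 5*(M/((-4*4*M²))) = 5*(M/((-16*M²))) = 5*(M*(-1/(16*M²))) = 5*(-1/(16*M)) = -5/(16*M))
9 + s(2)*(-14) = 9 - 5/16/2*(-14) = 9 - 5/16*½*(-14) = 9 - 5/32*(-14) = 9 + 35/16 = 179/16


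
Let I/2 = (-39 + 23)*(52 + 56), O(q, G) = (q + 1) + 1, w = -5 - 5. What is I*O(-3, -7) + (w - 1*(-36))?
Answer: 3482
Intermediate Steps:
w = -10
O(q, G) = 2 + q (O(q, G) = (1 + q) + 1 = 2 + q)
I = -3456 (I = 2*((-39 + 23)*(52 + 56)) = 2*(-16*108) = 2*(-1728) = -3456)
I*O(-3, -7) + (w - 1*(-36)) = -3456*(2 - 3) + (-10 - 1*(-36)) = -3456*(-1) + (-10 + 36) = 3456 + 26 = 3482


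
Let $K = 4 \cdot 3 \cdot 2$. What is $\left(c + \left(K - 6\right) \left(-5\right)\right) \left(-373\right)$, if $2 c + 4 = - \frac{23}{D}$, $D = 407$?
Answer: $\frac{27941803}{814} \approx 34327.0$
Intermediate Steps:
$K = 24$ ($K = 12 \cdot 2 = 24$)
$c = - \frac{1651}{814}$ ($c = -2 + \frac{\left(-23\right) \frac{1}{407}}{2} = -2 + \frac{1}{2} \left(- \frac{23}{407}\right) = -2 - \frac{23}{814} = - \frac{1651}{814} \approx -2.0283$)
$\left(c + \left(K - 6\right) \left(-5\right)\right) \left(-373\right) = \left(- \frac{1651}{814} + \left(24 - 6\right) \left(-5\right)\right) \left(-373\right) = \left(- \frac{1651}{814} + 18 \left(-5\right)\right) \left(-373\right) = \left(- \frac{1651}{814} - 90\right) \left(-373\right) = \left(- \frac{74911}{814}\right) \left(-373\right) = \frac{27941803}{814}$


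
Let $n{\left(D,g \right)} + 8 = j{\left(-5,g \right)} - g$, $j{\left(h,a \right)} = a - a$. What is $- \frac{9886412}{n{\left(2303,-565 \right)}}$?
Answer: $- \frac{9886412}{557} \approx -17749.0$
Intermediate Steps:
$j{\left(h,a \right)} = 0$
$n{\left(D,g \right)} = -8 - g$ ($n{\left(D,g \right)} = -8 + \left(0 - g\right) = -8 - g$)
$- \frac{9886412}{n{\left(2303,-565 \right)}} = - \frac{9886412}{-8 - -565} = - \frac{9886412}{-8 + 565} = - \frac{9886412}{557}$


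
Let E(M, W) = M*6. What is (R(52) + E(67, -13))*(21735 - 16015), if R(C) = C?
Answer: 2596880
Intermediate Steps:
E(M, W) = 6*M
(R(52) + E(67, -13))*(21735 - 16015) = (52 + 6*67)*(21735 - 16015) = (52 + 402)*5720 = 454*5720 = 2596880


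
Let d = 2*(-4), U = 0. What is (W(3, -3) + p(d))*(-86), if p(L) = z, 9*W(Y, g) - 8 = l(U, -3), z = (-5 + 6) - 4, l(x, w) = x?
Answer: 1634/9 ≈ 181.56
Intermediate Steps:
d = -8
z = -3 (z = 1 - 4 = -3)
W(Y, g) = 8/9 (W(Y, g) = 8/9 + (⅑)*0 = 8/9 + 0 = 8/9)
p(L) = -3
(W(3, -3) + p(d))*(-86) = (8/9 - 3)*(-86) = -19/9*(-86) = 1634/9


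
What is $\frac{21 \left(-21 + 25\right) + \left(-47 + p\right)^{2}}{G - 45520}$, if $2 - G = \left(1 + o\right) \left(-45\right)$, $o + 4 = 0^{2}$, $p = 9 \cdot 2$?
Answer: $- \frac{925}{45653} \approx -0.020262$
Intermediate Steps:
$p = 18$
$o = -4$ ($o = -4 + 0^{2} = -4 + 0 = -4$)
$G = -133$ ($G = 2 - \left(1 - 4\right) \left(-45\right) = 2 - \left(-3\right) \left(-45\right) = 2 - 135 = -133$)
$\frac{21 \left(-21 + 25\right) + \left(-47 + p\right)^{2}}{G - 45520} = \frac{21 \left(-21 + 25\right) + \left(-47 + 18\right)^{2}}{-133 - 45520} = \frac{21 \cdot 4 + \left(-29\right)^{2}}{-45653} = \left(84 + 841\right) \left(- \frac{1}{45653}\right) = 925 \left(- \frac{1}{45653}\right) = - \frac{925}{45653}$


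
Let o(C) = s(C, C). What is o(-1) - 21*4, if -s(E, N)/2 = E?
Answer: -82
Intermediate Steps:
s(E, N) = -2*E
o(C) = -2*C
o(-1) - 21*4 = -2*(-1) - 21*4 = 2 - 84 = -82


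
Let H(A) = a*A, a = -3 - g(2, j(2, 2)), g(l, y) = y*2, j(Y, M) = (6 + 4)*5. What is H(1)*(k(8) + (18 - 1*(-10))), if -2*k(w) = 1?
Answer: -5665/2 ≈ -2832.5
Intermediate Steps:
k(w) = -½ (k(w) = -½*1 = -½)
j(Y, M) = 50 (j(Y, M) = 10*5 = 50)
g(l, y) = 2*y
a = -103 (a = -3 - 2*50 = -3 - 1*100 = -3 - 100 = -103)
H(A) = -103*A
H(1)*(k(8) + (18 - 1*(-10))) = (-103*1)*(-½ + (18 - 1*(-10))) = -103*(-½ + (18 + 10)) = -103*(-½ + 28) = -103*55/2 = -5665/2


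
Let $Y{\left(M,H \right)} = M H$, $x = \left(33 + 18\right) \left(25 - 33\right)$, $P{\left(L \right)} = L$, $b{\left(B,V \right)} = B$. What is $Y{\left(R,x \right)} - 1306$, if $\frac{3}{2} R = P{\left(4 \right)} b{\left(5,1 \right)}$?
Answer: $-6746$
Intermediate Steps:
$x = -408$ ($x = 51 \left(-8\right) = -408$)
$R = \frac{40}{3}$ ($R = \frac{2 \cdot 4 \cdot 5}{3} = \frac{2}{3} \cdot 20 = \frac{40}{3} \approx 13.333$)
$Y{\left(M,H \right)} = H M$
$Y{\left(R,x \right)} - 1306 = \left(-408\right) \frac{40}{3} - 1306 = -5440 - 1306 = -6746$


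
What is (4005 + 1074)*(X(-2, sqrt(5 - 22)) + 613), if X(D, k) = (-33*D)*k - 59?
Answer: 2813766 + 335214*I*sqrt(17) ≈ 2.8138e+6 + 1.3821e+6*I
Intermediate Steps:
X(D, k) = -59 - 33*D*k (X(D, k) = -33*D*k - 59 = -59 - 33*D*k)
(4005 + 1074)*(X(-2, sqrt(5 - 22)) + 613) = (4005 + 1074)*((-59 - 33*(-2)*sqrt(5 - 22)) + 613) = 5079*((-59 - 33*(-2)*sqrt(-17)) + 613) = 5079*((-59 - 33*(-2)*I*sqrt(17)) + 613) = 5079*((-59 + 66*I*sqrt(17)) + 613) = 5079*(554 + 66*I*sqrt(17)) = 2813766 + 335214*I*sqrt(17)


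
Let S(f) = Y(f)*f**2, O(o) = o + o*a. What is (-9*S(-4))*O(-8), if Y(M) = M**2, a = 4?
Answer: 92160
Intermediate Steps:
O(o) = 5*o (O(o) = o + o*4 = o + 4*o = 5*o)
S(f) = f**4 (S(f) = f**2*f**2 = f**4)
(-9*S(-4))*O(-8) = (-9*(-4)**4)*(5*(-8)) = -9*256*(-40) = -2304*(-40) = 92160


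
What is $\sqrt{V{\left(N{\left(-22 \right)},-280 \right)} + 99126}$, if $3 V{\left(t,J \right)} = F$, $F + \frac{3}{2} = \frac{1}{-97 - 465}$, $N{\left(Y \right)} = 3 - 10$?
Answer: $\frac{2 \sqrt{17610859257}}{843} \approx 314.84$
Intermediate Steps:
$N{\left(Y \right)} = -7$ ($N{\left(Y \right)} = 3 - 10 = -7$)
$F = - \frac{422}{281}$ ($F = - \frac{3}{2} + \frac{1}{-97 - 465} = - \frac{3}{2} + \frac{1}{-562} = - \frac{3}{2} - \frac{1}{562} = - \frac{422}{281} \approx -1.5018$)
$V{\left(t,J \right)} = - \frac{422}{843}$ ($V{\left(t,J \right)} = \frac{1}{3} \left(- \frac{422}{281}\right) = - \frac{422}{843}$)
$\sqrt{V{\left(N{\left(-22 \right)},-280 \right)} + 99126} = \sqrt{- \frac{422}{843} + 99126} = \sqrt{\frac{83562796}{843}} = \frac{2 \sqrt{17610859257}}{843}$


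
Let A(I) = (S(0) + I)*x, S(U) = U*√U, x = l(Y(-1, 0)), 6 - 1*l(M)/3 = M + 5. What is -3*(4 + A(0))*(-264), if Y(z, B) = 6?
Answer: 3168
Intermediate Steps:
l(M) = 3 - 3*M (l(M) = 18 - 3*(M + 5) = 18 - 3*(5 + M) = 18 + (-15 - 3*M) = 3 - 3*M)
x = -15 (x = 3 - 3*6 = 3 - 18 = -15)
S(U) = U^(3/2)
A(I) = -15*I (A(I) = (0^(3/2) + I)*(-15) = (0 + I)*(-15) = I*(-15) = -15*I)
-3*(4 + A(0))*(-264) = -3*(4 - 15*0)*(-264) = -3*(4 + 0)*(-264) = -3*4*(-264) = -12*(-264) = 3168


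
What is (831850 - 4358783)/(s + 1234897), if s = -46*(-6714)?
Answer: -3526933/1543741 ≈ -2.2847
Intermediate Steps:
s = 308844
(831850 - 4358783)/(s + 1234897) = (831850 - 4358783)/(308844 + 1234897) = -3526933/1543741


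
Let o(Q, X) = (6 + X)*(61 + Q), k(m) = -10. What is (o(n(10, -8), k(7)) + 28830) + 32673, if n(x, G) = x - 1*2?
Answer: 61227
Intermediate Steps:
n(x, G) = -2 + x (n(x, G) = x - 2 = -2 + x)
(o(n(10, -8), k(7)) + 28830) + 32673 = ((366 + 6*(-2 + 10) + 61*(-10) + (-2 + 10)*(-10)) + 28830) + 32673 = ((366 + 6*8 - 610 + 8*(-10)) + 28830) + 32673 = ((366 + 48 - 610 - 80) + 28830) + 32673 = (-276 + 28830) + 32673 = 28554 + 32673 = 61227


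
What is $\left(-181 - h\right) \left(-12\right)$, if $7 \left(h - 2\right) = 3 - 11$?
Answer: $\frac{15276}{7} \approx 2182.3$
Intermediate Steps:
$h = \frac{6}{7}$ ($h = 2 + \frac{3 - 11}{7} = 2 + \frac{1}{7} \left(-8\right) = 2 - \frac{8}{7} = \frac{6}{7} \approx 0.85714$)
$\left(-181 - h\right) \left(-12\right) = \left(-181 - \frac{6}{7}\right) \left(-12\right) = \left(- \frac{1273}{7}\right) \left(-12\right) = \frac{15276}{7}$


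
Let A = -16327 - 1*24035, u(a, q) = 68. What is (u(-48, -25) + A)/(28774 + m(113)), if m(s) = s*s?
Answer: -40294/41543 ≈ -0.96993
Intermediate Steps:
m(s) = s**2
A = -40362 (A = -16327 - 24035 = -40362)
(u(-48, -25) + A)/(28774 + m(113)) = (68 - 40362)/(28774 + 113**2) = -40294/(28774 + 12769) = -40294/41543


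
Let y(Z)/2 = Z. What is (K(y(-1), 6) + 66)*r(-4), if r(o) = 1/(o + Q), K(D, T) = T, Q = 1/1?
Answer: -24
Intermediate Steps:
Q = 1
y(Z) = 2*Z
r(o) = 1/(1 + o) (r(o) = 1/(o + 1) = 1/(1 + o))
(K(y(-1), 6) + 66)*r(-4) = (6 + 66)/(1 - 4) = 72/(-3) = 72*(-⅓) = -24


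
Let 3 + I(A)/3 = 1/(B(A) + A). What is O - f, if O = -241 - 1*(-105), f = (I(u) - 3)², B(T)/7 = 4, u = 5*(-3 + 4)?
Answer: -33617/121 ≈ -277.83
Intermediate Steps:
u = 5 (u = 5*1 = 5)
B(T) = 28 (B(T) = 7*4 = 28)
I(A) = -9 + 3/(28 + A)
f = 17161/121 (f = (3*(-83 - 3*5)/(28 + 5) - 3)² = (3*(-83 - 15)/33 - 3)² = (3*(1/33)*(-98) - 3)² = (-98/11 - 3)² = (-131/11)² = 17161/121 ≈ 141.83)
O = -136 (O = -241 + 105 = -136)
O - f = -136 - 1*17161/121 = -136 - 17161/121 = -33617/121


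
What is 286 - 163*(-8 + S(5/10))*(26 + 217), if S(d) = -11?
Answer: 752857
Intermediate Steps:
286 - 163*(-8 + S(5/10))*(26 + 217) = 286 - 163*(-8 - 11)*(26 + 217) = 286 - (-3097)*243 = 286 - 163*(-4617) = 286 + 752571 = 752857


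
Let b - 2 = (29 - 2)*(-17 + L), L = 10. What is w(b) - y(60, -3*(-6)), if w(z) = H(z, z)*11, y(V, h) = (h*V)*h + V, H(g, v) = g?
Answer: -21557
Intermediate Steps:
b = -187 (b = 2 + (29 - 2)*(-17 + 10) = 2 + 27*(-7) = 2 - 189 = -187)
y(V, h) = V + V*h² (y(V, h) = (V*h)*h + V = V*h² + V = V + V*h²)
w(z) = 11*z (w(z) = z*11 = 11*z)
w(b) - y(60, -3*(-6)) = 11*(-187) - 60*(1 + (-3*(-6))²) = -2057 - 60*(1 + 18²) = -2057 - 60*(1 + 324) = -2057 - 60*325 = -2057 - 1*19500 = -2057 - 19500 = -21557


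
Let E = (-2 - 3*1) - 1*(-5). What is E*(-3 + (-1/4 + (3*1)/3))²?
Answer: 0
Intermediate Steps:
E = 0 (E = (-2 - 3) + 5 = -5 + 5 = 0)
E*(-3 + (-1/4 + (3*1)/3))² = 0*(-3 + (-1/4 + (3*1)/3))² = 0*(-3 + (-1*¼ + 3*(⅓)))² = 0*(-3 + (-¼ + 1))² = 0*(-3 + ¾)² = 0*(-9/4)² = 0*(81/16) = 0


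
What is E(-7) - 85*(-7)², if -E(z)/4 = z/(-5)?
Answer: -20853/5 ≈ -4170.6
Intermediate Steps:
E(z) = 4*z/5 (E(z) = -4*z/(-5) = -4*z*(-1)/5 = -(-4)*z/5 = 4*z/5)
E(-7) - 85*(-7)² = (⅘)*(-7) - 85*(-7)² = -28/5 - 85*49 = -28/5 - 4165 = -20853/5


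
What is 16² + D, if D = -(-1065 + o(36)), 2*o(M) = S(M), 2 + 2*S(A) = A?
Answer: 2625/2 ≈ 1312.5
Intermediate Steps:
S(A) = -1 + A/2
o(M) = -½ + M/4 (o(M) = (-1 + M/2)/2 = -½ + M/4)
D = 2113/2 (D = -(-1065 + (-½ + (¼)*36)) = -(-1065 + (-½ + 9)) = -(-1065 + 17/2) = -1*(-2113/2) = 2113/2 ≈ 1056.5)
16² + D = 16² + 2113/2 = 256 + 2113/2 = 2625/2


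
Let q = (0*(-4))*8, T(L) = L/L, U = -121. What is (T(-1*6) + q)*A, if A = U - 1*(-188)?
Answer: 67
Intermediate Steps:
A = 67 (A = -121 - 1*(-188) = -121 + 188 = 67)
T(L) = 1
q = 0 (q = 0*8 = 0)
(T(-1*6) + q)*A = (1 + 0)*67 = 1*67 = 67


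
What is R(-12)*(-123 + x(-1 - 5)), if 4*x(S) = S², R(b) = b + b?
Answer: 2736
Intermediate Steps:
R(b) = 2*b
x(S) = S²/4
R(-12)*(-123 + x(-1 - 5)) = (2*(-12))*(-123 + (-1 - 5)²/4) = -24*(-123 + (¼)*(-6)²) = -24*(-123 + (¼)*36) = -24*(-123 + 9) = -24*(-114) = 2736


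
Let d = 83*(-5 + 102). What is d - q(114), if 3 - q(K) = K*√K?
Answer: 8048 + 114*√114 ≈ 9265.2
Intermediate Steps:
q(K) = 3 - K^(3/2) (q(K) = 3 - K*√K = 3 - K^(3/2))
d = 8051 (d = 83*97 = 8051)
d - q(114) = 8051 - (3 - 114^(3/2)) = 8051 - (3 - 114*√114) = 8051 + (-3 + 114*√114) = 8048 + 114*√114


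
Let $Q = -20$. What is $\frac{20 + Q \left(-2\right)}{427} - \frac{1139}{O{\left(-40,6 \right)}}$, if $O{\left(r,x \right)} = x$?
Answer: $- \frac{485993}{2562} \approx -189.69$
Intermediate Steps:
$\frac{20 + Q \left(-2\right)}{427} - \frac{1139}{O{\left(-40,6 \right)}} = \frac{20 - -40}{427} - \frac{1139}{6} = \left(20 + 40\right) \frac{1}{427} - \frac{1139}{6} = 60 \cdot \frac{1}{427} - \frac{1139}{6} = \frac{60}{427} - \frac{1139}{6} = - \frac{485993}{2562}$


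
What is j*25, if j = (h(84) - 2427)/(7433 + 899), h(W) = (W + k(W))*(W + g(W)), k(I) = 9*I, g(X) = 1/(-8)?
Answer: 425175/2083 ≈ 204.12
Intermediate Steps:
g(X) = -⅛
h(W) = 10*W*(-⅛ + W) (h(W) = (W + 9*W)*(W - ⅛) = (10*W)*(-⅛ + W) = 10*W*(-⅛ + W))
j = 17007/2083 (j = ((5/4)*84*(-1 + 8*84) - 2427)/(7433 + 899) = ((5/4)*84*(-1 + 672) - 2427)/8332 = ((5/4)*84*671 - 2427)*(1/8332) = (70455 - 2427)*(1/8332) = 68028*(1/8332) = 17007/2083 ≈ 8.1647)
j*25 = (17007/2083)*25 = 425175/2083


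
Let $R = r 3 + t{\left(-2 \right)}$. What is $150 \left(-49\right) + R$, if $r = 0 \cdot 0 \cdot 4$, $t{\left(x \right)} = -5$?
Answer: $-7355$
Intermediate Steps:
$r = 0$ ($r = 0 \cdot 4 = 0$)
$R = -5$ ($R = 0 \cdot 3 - 5 = 0 - 5 = -5$)
$150 \left(-49\right) + R = 150 \left(-49\right) - 5 = -7350 - 5 = -7355$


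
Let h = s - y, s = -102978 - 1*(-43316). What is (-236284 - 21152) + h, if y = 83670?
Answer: -400768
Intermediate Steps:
s = -59662 (s = -102978 + 43316 = -59662)
h = -143332 (h = -59662 - 1*83670 = -59662 - 83670 = -143332)
(-236284 - 21152) + h = (-236284 - 21152) - 143332 = -257436 - 143332 = -400768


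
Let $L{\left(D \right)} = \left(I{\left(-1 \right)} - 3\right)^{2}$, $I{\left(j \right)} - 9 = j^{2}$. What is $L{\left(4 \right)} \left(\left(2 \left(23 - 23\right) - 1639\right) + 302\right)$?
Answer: $-65513$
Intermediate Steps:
$I{\left(j \right)} = 9 + j^{2}$
$L{\left(D \right)} = 49$ ($L{\left(D \right)} = \left(\left(9 + \left(-1\right)^{2}\right) - 3\right)^{2} = \left(\left(9 + 1\right) - 3\right)^{2} = \left(10 - 3\right)^{2} = 7^{2} = 49$)
$L{\left(4 \right)} \left(\left(2 \left(23 - 23\right) - 1639\right) + 302\right) = 49 \left(\left(2 \left(23 - 23\right) - 1639\right) + 302\right) = 49 \left(\left(2 \cdot 0 - 1639\right) + 302\right) = 49 \left(\left(0 - 1639\right) + 302\right) = 49 \left(-1639 + 302\right) = 49 \left(-1337\right) = -65513$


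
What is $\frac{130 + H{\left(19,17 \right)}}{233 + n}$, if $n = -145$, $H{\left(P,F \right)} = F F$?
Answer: $\frac{419}{88} \approx 4.7614$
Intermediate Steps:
$H{\left(P,F \right)} = F^{2}$
$\frac{130 + H{\left(19,17 \right)}}{233 + n} = \frac{130 + 17^{2}}{233 - 145} = \frac{130 + 289}{88} = 419 \cdot \frac{1}{88} = \frac{419}{88}$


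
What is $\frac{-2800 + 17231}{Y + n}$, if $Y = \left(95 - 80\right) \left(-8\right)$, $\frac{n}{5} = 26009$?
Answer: $\frac{14431}{129925} \approx 0.11107$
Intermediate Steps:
$n = 130045$ ($n = 5 \cdot 26009 = 130045$)
$Y = -120$ ($Y = 15 \left(-8\right) = -120$)
$\frac{-2800 + 17231}{Y + n} = \frac{-2800 + 17231}{-120 + 130045} = \frac{14431}{129925}$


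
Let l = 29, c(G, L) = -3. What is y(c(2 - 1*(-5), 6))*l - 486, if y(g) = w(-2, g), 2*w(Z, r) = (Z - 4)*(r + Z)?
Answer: -51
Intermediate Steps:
w(Z, r) = (-4 + Z)*(Z + r)/2 (w(Z, r) = ((Z - 4)*(r + Z))/2 = ((-4 + Z)*(Z + r))/2 = (-4 + Z)*(Z + r)/2)
y(g) = 6 - 3*g (y(g) = (½)*(-2)² - 2*(-2) - 2*g + (½)*(-2)*g = (½)*4 + 4 - 2*g - g = 2 + 4 - 2*g - g = 6 - 3*g)
y(c(2 - 1*(-5), 6))*l - 486 = (6 - 3*(-3))*29 - 486 = (6 + 9)*29 - 486 = 15*29 - 486 = 435 - 486 = -51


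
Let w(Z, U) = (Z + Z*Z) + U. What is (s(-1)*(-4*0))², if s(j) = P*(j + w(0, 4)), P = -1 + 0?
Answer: 0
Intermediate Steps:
w(Z, U) = U + Z + Z² (w(Z, U) = (Z + Z²) + U = U + Z + Z²)
P = -1
s(j) = -4 - j (s(j) = -(j + (4 + 0 + 0²)) = -(j + (4 + 0 + 0)) = -(j + 4) = -(4 + j) = -4 - j)
(s(-1)*(-4*0))² = ((-4 - 1*(-1))*(-4*0))² = ((-4 + 1)*0)² = (-3*0)² = 0² = 0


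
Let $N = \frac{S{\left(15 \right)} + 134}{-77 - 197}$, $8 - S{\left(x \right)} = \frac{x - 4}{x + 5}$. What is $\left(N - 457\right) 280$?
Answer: $- \frac{17550323}{137} \approx -1.281 \cdot 10^{5}$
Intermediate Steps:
$S{\left(x \right)} = 8 - \frac{-4 + x}{5 + x}$ ($S{\left(x \right)} = 8 - \frac{x - 4}{x + 5} = 8 - \frac{-4 + x}{5 + x}$)
$N = - \frac{2829}{5480}$ ($N = \frac{\frac{44 + 7 \cdot 15}{5 + 15} + 134}{-77 - 197} = \frac{\frac{44 + 105}{20} + 134}{-274} = \left(\frac{1}{20} \cdot 149 + 134\right) \left(- \frac{1}{274}\right) = \left(\frac{149}{20} + 134\right) \left(- \frac{1}{274}\right) = \frac{2829}{20} \left(- \frac{1}{274}\right) = - \frac{2829}{5480} \approx -0.51624$)
$\left(N - 457\right) 280 = \left(- \frac{2829}{5480} - 457\right) 280 = \left(- \frac{2507189}{5480}\right) 280 = - \frac{17550323}{137}$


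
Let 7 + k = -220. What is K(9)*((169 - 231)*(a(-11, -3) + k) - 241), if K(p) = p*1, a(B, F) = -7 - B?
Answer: 122265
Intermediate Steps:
k = -227 (k = -7 - 220 = -227)
K(p) = p
K(9)*((169 - 231)*(a(-11, -3) + k) - 241) = 9*((169 - 231)*((-7 - 1*(-11)) - 227) - 241) = 9*(-62*((-7 + 11) - 227) - 241) = 9*(-62*(4 - 227) - 241) = 9*(-62*(-223) - 241) = 9*(13826 - 241) = 9*13585 = 122265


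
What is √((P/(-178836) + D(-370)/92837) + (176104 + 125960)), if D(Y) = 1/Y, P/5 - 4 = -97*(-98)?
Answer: 2*√4947338784483687114034097915/255956715035 ≈ 549.60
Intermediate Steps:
P = 47550 (P = 20 + 5*(-97*(-98)) = 20 + 5*9506 = 20 + 47530 = 47550)
√((P/(-178836) + D(-370)/92837) + (176104 + 125960)) = √((47550/(-178836) + 1/(-370*92837)) + (176104 + 125960)) = √((47550*(-1/178836) - 1/370*1/92837) + 302064) = √((-7925/29806 - 1/34349690) + 302064) = √(-68055330764/255956715035 + 302064) = √(77315241115001476/255956715035) = 2*√4947338784483687114034097915/255956715035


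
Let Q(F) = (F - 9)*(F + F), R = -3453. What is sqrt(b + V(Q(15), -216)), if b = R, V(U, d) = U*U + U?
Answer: sqrt(29127) ≈ 170.67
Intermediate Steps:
Q(F) = 2*F*(-9 + F) (Q(F) = (-9 + F)*(2*F) = 2*F*(-9 + F))
V(U, d) = U + U**2 (V(U, d) = U**2 + U = U + U**2)
b = -3453
sqrt(b + V(Q(15), -216)) = sqrt(-3453 + (2*15*(-9 + 15))*(1 + 2*15*(-9 + 15))) = sqrt(-3453 + (2*15*6)*(1 + 2*15*6)) = sqrt(-3453 + 180*(1 + 180)) = sqrt(-3453 + 180*181) = sqrt(-3453 + 32580) = sqrt(29127)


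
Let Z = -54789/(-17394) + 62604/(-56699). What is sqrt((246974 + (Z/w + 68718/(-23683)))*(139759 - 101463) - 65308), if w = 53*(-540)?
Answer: sqrt(33933650188705984460250691731707453007)/59898647312361 ≈ 97252.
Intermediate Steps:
Z = 672515845/328740802 (Z = -54789*(-1/17394) + 62604*(-1/56699) = 18263/5798 - 62604/56699 = 672515845/328740802 ≈ 2.0457)
w = -28620
sqrt((246974 + (Z/w + 68718/(-23683)))*(139759 - 101463) - 65308) = sqrt((246974 + ((672515845/328740802)/(-28620) + 68718/(-23683)))*(139759 - 101463) - 65308) = sqrt((246974 + ((672515845/328740802)*(-1/28620) + 68718*(-1/23683)))*38296 - 65308) = sqrt((246974 + (-134503169/1881712350648 - 68718/23683))*38296 - 65308) = sqrt((246974 - 129310694750380691/44564593600396584)*38296 - 65308) = sqrt((11006166629169595556125/44564593600396584)*38296 - 65308) = sqrt(52686519653834853927170375/5570574200049573 - 65308) = sqrt(52686155850774997089656891/5570574200049573) = sqrt(33933650188705984460250691731707453007)/59898647312361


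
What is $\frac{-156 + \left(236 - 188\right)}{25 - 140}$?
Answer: $\frac{108}{115} \approx 0.93913$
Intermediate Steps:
$\frac{-156 + \left(236 - 188\right)}{25 - 140} = \frac{-156 + 48}{-115} = \left(-108\right) \left(- \frac{1}{115}\right) = \frac{108}{115}$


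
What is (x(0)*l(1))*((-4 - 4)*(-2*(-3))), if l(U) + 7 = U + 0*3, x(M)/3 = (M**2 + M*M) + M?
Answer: 0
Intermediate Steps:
x(M) = 3*M + 6*M**2 (x(M) = 3*((M**2 + M*M) + M) = 3*((M**2 + M**2) + M) = 3*(2*M**2 + M) = 3*(M + 2*M**2) = 3*M + 6*M**2)
l(U) = -7 + U (l(U) = -7 + (U + 0*3) = -7 + (U + 0) = -7 + U)
(x(0)*l(1))*((-4 - 4)*(-2*(-3))) = ((3*0*(1 + 2*0))*(-7 + 1))*((-4 - 4)*(-2*(-3))) = ((3*0*(1 + 0))*(-6))*(-8*6) = ((3*0*1)*(-6))*(-48) = (0*(-6))*(-48) = 0*(-48) = 0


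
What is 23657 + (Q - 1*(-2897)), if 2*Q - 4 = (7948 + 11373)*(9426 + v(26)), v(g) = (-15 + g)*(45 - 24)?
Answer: 186636009/2 ≈ 9.3318e+7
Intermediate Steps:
v(g) = -315 + 21*g (v(g) = (-15 + g)*21 = -315 + 21*g)
Q = 186582901/2 (Q = 2 + ((7948 + 11373)*(9426 + (-315 + 21*26)))/2 = 2 + (19321*(9426 + (-315 + 546)))/2 = 2 + (19321*(9426 + 231))/2 = 2 + (19321*9657)/2 = 2 + (1/2)*186582897 = 2 + 186582897/2 = 186582901/2 ≈ 9.3291e+7)
23657 + (Q - 1*(-2897)) = 23657 + (186582901/2 - 1*(-2897)) = 23657 + (186582901/2 + 2897) = 23657 + 186588695/2 = 186636009/2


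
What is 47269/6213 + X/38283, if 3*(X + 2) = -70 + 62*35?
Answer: 604645267/79284093 ≈ 7.6263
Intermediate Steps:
X = 698 (X = -2 + (-70 + 62*35)/3 = -2 + (-70 + 2170)/3 = -2 + (⅓)*2100 = -2 + 700 = 698)
47269/6213 + X/38283 = 47269/6213 + 698/38283 = 604645267/79284093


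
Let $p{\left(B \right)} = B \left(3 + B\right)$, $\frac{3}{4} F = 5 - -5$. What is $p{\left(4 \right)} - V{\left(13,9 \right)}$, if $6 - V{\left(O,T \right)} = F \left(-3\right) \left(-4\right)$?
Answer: $182$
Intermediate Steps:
$F = \frac{40}{3}$ ($F = \frac{4 \left(5 - -5\right)}{3} = \frac{4 \left(5 + 5\right)}{3} = \frac{4}{3} \cdot 10 = \frac{40}{3} \approx 13.333$)
$V{\left(O,T \right)} = -154$ ($V{\left(O,T \right)} = 6 - \frac{40}{3} \left(-3\right) \left(-4\right) = 6 - \left(-40\right) \left(-4\right) = 6 - 160 = -154$)
$p{\left(4 \right)} - V{\left(13,9 \right)} = 4 \left(3 + 4\right) - -154 = 4 \cdot 7 + 154 = 28 + 154 = 182$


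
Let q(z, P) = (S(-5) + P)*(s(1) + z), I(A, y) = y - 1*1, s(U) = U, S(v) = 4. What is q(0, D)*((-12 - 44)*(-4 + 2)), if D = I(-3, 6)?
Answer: 1008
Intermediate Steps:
I(A, y) = -1 + y (I(A, y) = y - 1 = -1 + y)
D = 5 (D = -1 + 6 = 5)
q(z, P) = (1 + z)*(4 + P) (q(z, P) = (4 + P)*(1 + z) = (1 + z)*(4 + P))
q(0, D)*((-12 - 44)*(-4 + 2)) = (4 + 5 + 4*0 + 5*0)*((-12 - 44)*(-4 + 2)) = (4 + 5 + 0 + 0)*(-56*(-2)) = 9*112 = 1008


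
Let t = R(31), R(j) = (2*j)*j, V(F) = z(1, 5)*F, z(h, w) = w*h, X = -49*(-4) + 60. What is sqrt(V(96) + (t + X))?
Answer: sqrt(2658) ≈ 51.556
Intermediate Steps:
X = 256 (X = 196 + 60 = 256)
z(h, w) = h*w
V(F) = 5*F (V(F) = (1*5)*F = 5*F)
R(j) = 2*j**2
t = 1922 (t = 2*31**2 = 2*961 = 1922)
sqrt(V(96) + (t + X)) = sqrt(5*96 + (1922 + 256)) = sqrt(480 + 2178) = sqrt(2658)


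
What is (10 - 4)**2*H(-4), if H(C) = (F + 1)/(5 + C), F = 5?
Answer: 216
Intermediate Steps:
H(C) = 6/(5 + C) (H(C) = (5 + 1)/(5 + C) = 6/(5 + C))
(10 - 4)**2*H(-4) = (10 - 4)**2*(6/(5 - 4)) = 6**2*(6/1) = 36*(6*1) = 36*6 = 216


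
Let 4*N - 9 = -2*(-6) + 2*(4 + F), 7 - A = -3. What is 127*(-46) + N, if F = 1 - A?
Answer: -23357/4 ≈ -5839.3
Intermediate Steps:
A = 10 (A = 7 - 1*(-3) = 7 + 3 = 10)
F = -9 (F = 1 - 1*10 = 1 - 10 = -9)
N = 11/4 (N = 9/4 + (-2*(-6) + 2*(4 - 9))/4 = 9/4 + (12 + 2*(-5))/4 = 9/4 + (12 - 10)/4 = 9/4 + (1/4)*2 = 9/4 + 1/2 = 11/4 ≈ 2.7500)
127*(-46) + N = 127*(-46) + 11/4 = -5842 + 11/4 = -23357/4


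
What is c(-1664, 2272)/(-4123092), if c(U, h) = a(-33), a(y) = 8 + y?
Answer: 25/4123092 ≈ 6.0634e-6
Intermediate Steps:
c(U, h) = -25 (c(U, h) = 8 - 33 = -25)
c(-1664, 2272)/(-4123092) = -25/(-4123092) = -25*(-1/4123092) = 25/4123092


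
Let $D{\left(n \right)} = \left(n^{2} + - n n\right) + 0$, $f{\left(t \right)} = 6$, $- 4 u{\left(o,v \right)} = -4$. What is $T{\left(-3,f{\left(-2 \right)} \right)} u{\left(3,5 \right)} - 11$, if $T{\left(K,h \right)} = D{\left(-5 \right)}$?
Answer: $-11$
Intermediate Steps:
$u{\left(o,v \right)} = 1$ ($u{\left(o,v \right)} = \left(- \frac{1}{4}\right) \left(-4\right) = 1$)
$D{\left(n \right)} = 0$ ($D{\left(n \right)} = \left(n^{2} - n^{2}\right) + 0 = 0 + 0 = 0$)
$T{\left(K,h \right)} = 0$
$T{\left(-3,f{\left(-2 \right)} \right)} u{\left(3,5 \right)} - 11 = 0 \cdot 1 - 11 = 0 - 11 = -11$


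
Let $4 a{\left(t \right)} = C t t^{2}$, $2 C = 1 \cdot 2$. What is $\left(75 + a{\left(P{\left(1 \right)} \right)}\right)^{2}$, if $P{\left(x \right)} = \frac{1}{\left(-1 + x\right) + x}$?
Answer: $\frac{90601}{16} \approx 5662.6$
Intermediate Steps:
$C = 1$ ($C = \frac{1 \cdot 2}{2} = \frac{1}{2} \cdot 2 = 1$)
$P{\left(x \right)} = \frac{1}{-1 + 2 x}$
$a{\left(t \right)} = \frac{t^{3}}{4}$ ($a{\left(t \right)} = \frac{1 t t^{2}}{4} = \frac{t t^{2}}{4} = \frac{t^{3}}{4}$)
$\left(75 + a{\left(P{\left(1 \right)} \right)}\right)^{2} = \left(75 + \frac{\left(\frac{1}{-1 + 2 \cdot 1}\right)^{3}}{4}\right)^{2} = \left(75 + \frac{\left(\frac{1}{-1 + 2}\right)^{3}}{4}\right)^{2} = \left(75 + \frac{\left(1^{-1}\right)^{3}}{4}\right)^{2} = \left(75 + \frac{1^{3}}{4}\right)^{2} = \left(75 + \frac{1}{4} \cdot 1\right)^{2} = \left(75 + \frac{1}{4}\right)^{2} = \left(\frac{301}{4}\right)^{2} = \frac{90601}{16}$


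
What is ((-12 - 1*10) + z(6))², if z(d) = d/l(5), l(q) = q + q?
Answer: 11449/25 ≈ 457.96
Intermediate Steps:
l(q) = 2*q
z(d) = d/10 (z(d) = d/((2*5)) = d/10)
((-12 - 1*10) + z(6))² = ((-12 - 1*10) + (⅒)*6)² = ((-12 - 10) + ⅗)² = (-22 + ⅗)² = (-107/5)² = 11449/25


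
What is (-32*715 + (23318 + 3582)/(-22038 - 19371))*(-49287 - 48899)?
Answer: 93027780816520/41409 ≈ 2.2466e+9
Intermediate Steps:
(-32*715 + (23318 + 3582)/(-22038 - 19371))*(-49287 - 48899) = (-22880 + 26900/(-41409))*(-98186) = (-22880 + 26900*(-1/41409))*(-98186) = (-22880 - 26900/41409)*(-98186) = -947464820/41409*(-98186) = 93027780816520/41409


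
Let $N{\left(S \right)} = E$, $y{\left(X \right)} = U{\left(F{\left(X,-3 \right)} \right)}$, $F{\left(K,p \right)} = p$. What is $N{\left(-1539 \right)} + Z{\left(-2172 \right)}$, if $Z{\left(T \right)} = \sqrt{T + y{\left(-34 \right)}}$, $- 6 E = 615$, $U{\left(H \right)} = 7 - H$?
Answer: $- \frac{205}{2} + i \sqrt{2162} \approx -102.5 + 46.497 i$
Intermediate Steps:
$y{\left(X \right)} = 10$ ($y{\left(X \right)} = 7 - -3 = 7 + 3 = 10$)
$E = - \frac{205}{2}$ ($E = \left(- \frac{1}{6}\right) 615 = - \frac{205}{2} \approx -102.5$)
$Z{\left(T \right)} = \sqrt{10 + T}$ ($Z{\left(T \right)} = \sqrt{T + 10} = \sqrt{10 + T}$)
$N{\left(S \right)} = - \frac{205}{2}$
$N{\left(-1539 \right)} + Z{\left(-2172 \right)} = - \frac{205}{2} + \sqrt{10 - 2172} = - \frac{205}{2} + \sqrt{-2162} = - \frac{205}{2} + i \sqrt{2162}$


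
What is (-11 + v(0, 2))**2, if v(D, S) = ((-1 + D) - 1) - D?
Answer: 169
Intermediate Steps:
v(D, S) = -2 (v(D, S) = (-2 + D) - D = -2)
(-11 + v(0, 2))**2 = (-11 - 2)**2 = (-13)**2 = 169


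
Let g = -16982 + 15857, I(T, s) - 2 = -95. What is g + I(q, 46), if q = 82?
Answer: -1218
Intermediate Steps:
I(T, s) = -93 (I(T, s) = 2 - 95 = -93)
g = -1125
g + I(q, 46) = -1125 - 93 = -1218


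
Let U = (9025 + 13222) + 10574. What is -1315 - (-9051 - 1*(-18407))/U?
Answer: -43168971/32821 ≈ -1315.3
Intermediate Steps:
U = 32821 (U = 22247 + 10574 = 32821)
-1315 - (-9051 - 1*(-18407))/U = -1315 - (-9051 - 1*(-18407))/32821 = -1315 - (-9051 + 18407)/32821 = -1315 - 9356/32821 = -43168971/32821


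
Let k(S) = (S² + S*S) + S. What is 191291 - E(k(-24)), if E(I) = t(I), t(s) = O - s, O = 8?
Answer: 192411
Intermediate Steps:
t(s) = 8 - s
k(S) = S + 2*S² (k(S) = (S² + S²) + S = 2*S² + S = S + 2*S²)
E(I) = 8 - I
191291 - E(k(-24)) = 191291 - (8 - (-24)*(1 + 2*(-24))) = 191291 - (8 - (-24)*(1 - 48)) = 191291 - (8 - (-24)*(-47)) = 191291 - (8 - 1*1128) = 191291 - (8 - 1128) = 191291 - 1*(-1120) = 191291 + 1120 = 192411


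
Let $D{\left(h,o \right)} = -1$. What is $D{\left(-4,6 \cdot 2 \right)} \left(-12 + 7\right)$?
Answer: $5$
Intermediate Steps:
$D{\left(-4,6 \cdot 2 \right)} \left(-12 + 7\right) = - (-12 + 7) = \left(-1\right) \left(-5\right) = 5$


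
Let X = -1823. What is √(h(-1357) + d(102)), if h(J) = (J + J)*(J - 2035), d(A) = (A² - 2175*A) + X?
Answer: √8992619 ≈ 2998.8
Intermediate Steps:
d(A) = -1823 + A² - 2175*A (d(A) = (A² - 2175*A) - 1823 = -1823 + A² - 2175*A)
h(J) = 2*J*(-2035 + J) (h(J) = (2*J)*(-2035 + J) = 2*J*(-2035 + J))
√(h(-1357) + d(102)) = √(2*(-1357)*(-2035 - 1357) + (-1823 + 102² - 2175*102)) = √(2*(-1357)*(-3392) + (-1823 + 10404 - 221850)) = √(9205888 - 213269) = √8992619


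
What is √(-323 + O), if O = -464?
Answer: I*√787 ≈ 28.054*I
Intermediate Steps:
√(-323 + O) = √(-323 - 464) = √(-787) = I*√787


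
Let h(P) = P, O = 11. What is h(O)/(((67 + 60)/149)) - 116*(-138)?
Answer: 2034655/127 ≈ 16021.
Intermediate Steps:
h(O)/(((67 + 60)/149)) - 116*(-138) = 11/(((67 + 60)/149)) - 116*(-138) = 11/((127*(1/149))) + 16008 = 11/(127/149) + 16008 = 11*(149/127) + 16008 = 1639/127 + 16008 = 2034655/127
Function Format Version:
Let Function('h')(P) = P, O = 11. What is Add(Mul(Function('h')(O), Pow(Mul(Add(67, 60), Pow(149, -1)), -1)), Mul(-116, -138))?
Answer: Rational(2034655, 127) ≈ 16021.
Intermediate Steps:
Add(Mul(Function('h')(O), Pow(Mul(Add(67, 60), Pow(149, -1)), -1)), Mul(-116, -138)) = Add(Mul(11, Pow(Mul(Add(67, 60), Pow(149, -1)), -1)), Mul(-116, -138)) = Add(Mul(11, Pow(Mul(127, Rational(1, 149)), -1)), 16008) = Add(Mul(11, Pow(Rational(127, 149), -1)), 16008) = Add(Mul(11, Rational(149, 127)), 16008) = Add(Rational(1639, 127), 16008) = Rational(2034655, 127)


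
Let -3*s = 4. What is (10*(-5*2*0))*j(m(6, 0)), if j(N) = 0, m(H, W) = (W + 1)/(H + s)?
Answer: 0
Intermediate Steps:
s = -4/3 (s = -⅓*4 = -4/3 ≈ -1.3333)
m(H, W) = (1 + W)/(-4/3 + H) (m(H, W) = (W + 1)/(H - 4/3) = (1 + W)/(-4/3 + H))
(10*(-5*2*0))*j(m(6, 0)) = (10*(-5*2*0))*0 = (10*(-10*0))*0 = (10*0)*0 = 0*0 = 0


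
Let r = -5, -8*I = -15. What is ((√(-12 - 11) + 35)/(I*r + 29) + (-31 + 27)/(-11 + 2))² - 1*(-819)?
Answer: 1644980683/1996569 + 50368*I*√23/221841 ≈ 823.9 + 1.0889*I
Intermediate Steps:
I = 15/8 (I = -⅛*(-15) = 15/8 ≈ 1.8750)
((√(-12 - 11) + 35)/(I*r + 29) + (-31 + 27)/(-11 + 2))² - 1*(-819) = ((√(-12 - 11) + 35)/((15/8)*(-5) + 29) + (-31 + 27)/(-11 + 2))² - 1*(-819) = ((√(-23) + 35)/(-75/8 + 29) - 4/(-9))² + 819 = ((I*√23 + 35)/(157/8) - 4*(-⅑))² + 819 = ((35 + I*√23)*(8/157) + 4/9)² + 819 = ((280/157 + 8*I*√23/157) + 4/9)² + 819 = (3148/1413 + 8*I*√23/157)² + 819 = 819 + (3148/1413 + 8*I*√23/157)²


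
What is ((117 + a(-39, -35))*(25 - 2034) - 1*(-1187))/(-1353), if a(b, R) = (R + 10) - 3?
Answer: 177614/1353 ≈ 131.27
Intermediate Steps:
a(b, R) = 7 + R (a(b, R) = (10 + R) - 3 = 7 + R)
((117 + a(-39, -35))*(25 - 2034) - 1*(-1187))/(-1353) = ((117 + (7 - 35))*(25 - 2034) - 1*(-1187))/(-1353) = ((117 - 28)*(-2009) + 1187)*(-1/1353) = (89*(-2009) + 1187)*(-1/1353) = (-178801 + 1187)*(-1/1353) = -177614*(-1/1353) = 177614/1353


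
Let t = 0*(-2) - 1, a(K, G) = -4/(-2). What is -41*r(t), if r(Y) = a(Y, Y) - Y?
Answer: -123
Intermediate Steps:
a(K, G) = 2 (a(K, G) = -4*(-½) = 2)
t = -1 (t = 0 - 1 = -1)
r(Y) = 2 - Y
-41*r(t) = -41*(2 - 1*(-1)) = -41*(2 + 1) = -41*3 = -123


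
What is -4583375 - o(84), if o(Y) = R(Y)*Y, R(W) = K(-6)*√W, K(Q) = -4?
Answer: -4583375 + 672*√21 ≈ -4.5803e+6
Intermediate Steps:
R(W) = -4*√W
o(Y) = -4*Y^(3/2) (o(Y) = (-4*√Y)*Y = -4*Y^(3/2))
-4583375 - o(84) = -4583375 - (-4)*84^(3/2) = -4583375 - (-4)*168*√21 = -4583375 - (-672)*√21 = -4583375 + 672*√21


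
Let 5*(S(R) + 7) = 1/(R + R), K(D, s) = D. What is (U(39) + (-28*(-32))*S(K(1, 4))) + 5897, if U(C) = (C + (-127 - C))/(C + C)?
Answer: -111941/390 ≈ -287.03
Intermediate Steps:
S(R) = -7 + 1/(10*R) (S(R) = -7 + 1/(5*(R + R)) = -7 + 1/(5*((2*R))) = -7 + (1/(2*R))/5 = -7 + 1/(10*R))
U(C) = -127/(2*C) (U(C) = -127*1/(2*C) = -127/(2*C))
(U(39) + (-28*(-32))*S(K(1, 4))) + 5897 = (-127/2/39 + (-28*(-32))*(-7 + (1/10)/1)) + 5897 = (-127/2*1/39 + 896*(-7 + (1/10)*1)) + 5897 = (-127/78 + 896*(-7 + 1/10)) + 5897 = (-127/78 + 896*(-69/10)) + 5897 = (-127/78 - 30912/5) + 5897 = -2411771/390 + 5897 = -111941/390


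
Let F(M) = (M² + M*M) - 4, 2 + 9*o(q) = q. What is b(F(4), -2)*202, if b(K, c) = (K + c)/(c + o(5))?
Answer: -15756/5 ≈ -3151.2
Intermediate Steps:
o(q) = -2/9 + q/9
F(M) = -4 + 2*M² (F(M) = (M² + M²) - 4 = 2*M² - 4 = -4 + 2*M²)
b(K, c) = (K + c)/(⅓ + c) (b(K, c) = (K + c)/(c + (-2/9 + (⅑)*5)) = (K + c)/(c + (-2/9 + 5/9)) = (K + c)/(c + ⅓) = (K + c)/(⅓ + c))
b(F(4), -2)*202 = (3*((-4 + 2*4²) - 2)/(1 + 3*(-2)))*202 = (3*((-4 + 2*16) - 2)/(1 - 6))*202 = (3*((-4 + 32) - 2)/(-5))*202 = (3*(-⅕)*(28 - 2))*202 = (3*(-⅕)*26)*202 = -78/5*202 = -15756/5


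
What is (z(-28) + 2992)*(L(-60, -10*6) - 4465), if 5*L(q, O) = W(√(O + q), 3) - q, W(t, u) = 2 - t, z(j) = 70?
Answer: -68169306/5 - 6124*I*√30/5 ≈ -1.3634e+7 - 6708.5*I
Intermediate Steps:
L(q, O) = ⅖ - q/5 - √(O + q)/5 (L(q, O) = ((2 - √(O + q)) - q)/5 = (2 - q - √(O + q))/5 = ⅖ - q/5 - √(O + q)/5)
(z(-28) + 2992)*(L(-60, -10*6) - 4465) = (70 + 2992)*((⅖ - ⅕*(-60) - √(-10*6 - 60)/5) - 4465) = 3062*((⅖ + 12 - √(-60 - 60)/5) - 4465) = 3062*((⅖ + 12 - 2*I*√30/5) - 4465) = 3062*((62/5 - 2*I*√30/5) - 4465) = 3062*(-22263/5 - 2*I*√30/5) = -68169306/5 - 6124*I*√30/5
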